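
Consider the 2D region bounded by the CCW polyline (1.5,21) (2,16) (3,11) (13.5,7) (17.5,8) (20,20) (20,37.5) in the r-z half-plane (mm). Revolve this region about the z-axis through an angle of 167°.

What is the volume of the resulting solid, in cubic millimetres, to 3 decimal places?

Volume = 12727.219 mm³

Profile (r,z), 7 vertices: (1.5,21) (2,16) (3,11) (13.5,7) (17.5,8) (20,20) (20,37.5)
edge 0: (1.5,21)→(2,16)  cross = 1.5·16 − 2·21 = -18.0000; (r_i+r_j)·cross = 3.5·-18.0000 = -63.0000
edge 1: (2,16)→(3,11)  cross = 2·11 − 3·16 = -26.0000; (r_i+r_j)·cross = 5·-26.0000 = -130.0000
edge 2: (3,11)→(13.5,7)  cross = 3·7 − 13.5·11 = -127.5000; (r_i+r_j)·cross = 16.5·-127.5000 = -2103.7500
edge 3: (13.5,7)→(17.5,8)  cross = 13.5·8 − 17.5·7 = -14.5000; (r_i+r_j)·cross = 31·-14.5000 = -449.5000
edge 4: (17.5,8)→(20,20)  cross = 17.5·20 − 20·8 = 190.0000; (r_i+r_j)·cross = 37.5·190.0000 = 7125.0000
edge 5: (20,20)→(20,37.5)  cross = 20·37.5 − 20·20 = 350.0000; (r_i+r_j)·cross = 40·350.0000 = 14000.0000
edge 6: (20,37.5)→(1.5,21)  cross = 20·21 − 1.5·37.5 = 363.7500; (r_i+r_j)·cross = 21.5·363.7500 = 7820.6250
Σcross = 717.7500 → A = |Σcross|/2 = 358.8750 mm²
Σ(r_i+r_j)·cross = 26199.3750 → first moment M = |Σ|/6 = 4366.5625
R_c = M/A = 4366.5625/358.8750 = 12.1674 mm
θ = 167° = 2.914700 rad
V = θ·R_c·A = 2.914700·12.1674·358.8750 = 12727.219 mm³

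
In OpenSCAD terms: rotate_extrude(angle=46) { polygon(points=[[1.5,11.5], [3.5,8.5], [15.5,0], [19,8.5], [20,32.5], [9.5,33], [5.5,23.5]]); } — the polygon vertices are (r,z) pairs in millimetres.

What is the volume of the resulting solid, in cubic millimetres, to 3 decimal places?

Volume = 4086.681 mm³

Profile (r,z), 7 vertices: (1.5,11.5) (3.5,8.5) (15.5,0) (19,8.5) (20,32.5) (9.5,33) (5.5,23.5)
edge 0: (1.5,11.5)→(3.5,8.5)  cross = 1.5·8.5 − 3.5·11.5 = -27.5000; (r_i+r_j)·cross = 5·-27.5000 = -137.5000
edge 1: (3.5,8.5)→(15.5,0)  cross = 3.5·0 − 15.5·8.5 = -131.7500; (r_i+r_j)·cross = 19·-131.7500 = -2503.2500
edge 2: (15.5,0)→(19,8.5)  cross = 15.5·8.5 − 19·0 = 131.7500; (r_i+r_j)·cross = 34.5·131.7500 = 4545.3750
edge 3: (19,8.5)→(20,32.5)  cross = 19·32.5 − 20·8.5 = 447.5000; (r_i+r_j)·cross = 39·447.5000 = 17452.5000
edge 4: (20,32.5)→(9.5,33)  cross = 20·33 − 9.5·32.5 = 351.2500; (r_i+r_j)·cross = 29.5·351.2500 = 10361.8750
edge 5: (9.5,33)→(5.5,23.5)  cross = 9.5·23.5 − 5.5·33 = 41.7500; (r_i+r_j)·cross = 15·41.7500 = 626.2500
edge 6: (5.5,23.5)→(1.5,11.5)  cross = 5.5·11.5 − 1.5·23.5 = 28.0000; (r_i+r_j)·cross = 7·28.0000 = 196.0000
Σcross = 841.0000 → A = |Σcross|/2 = 420.5000 mm²
Σ(r_i+r_j)·cross = 30541.2500 → first moment M = |Σ|/6 = 5090.2083
R_c = M/A = 5090.2083/420.5000 = 12.1051 mm
θ = 46° = 0.802851 rad
V = θ·R_c·A = 0.802851·12.1051·420.5000 = 4086.681 mm³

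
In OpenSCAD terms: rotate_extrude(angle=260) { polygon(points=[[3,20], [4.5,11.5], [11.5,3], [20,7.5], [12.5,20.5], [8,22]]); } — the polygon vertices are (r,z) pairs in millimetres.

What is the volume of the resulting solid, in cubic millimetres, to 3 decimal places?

Volume = 9150.020 mm³

Profile (r,z), 6 vertices: (3,20) (4.5,11.5) (11.5,3) (20,7.5) (12.5,20.5) (8,22)
edge 0: (3,20)→(4.5,11.5)  cross = 3·11.5 − 4.5·20 = -55.5000; (r_i+r_j)·cross = 7.5·-55.5000 = -416.2500
edge 1: (4.5,11.5)→(11.5,3)  cross = 4.5·3 − 11.5·11.5 = -118.7500; (r_i+r_j)·cross = 16·-118.7500 = -1900.0000
edge 2: (11.5,3)→(20,7.5)  cross = 11.5·7.5 − 20·3 = 26.2500; (r_i+r_j)·cross = 31.5·26.2500 = 826.8750
edge 3: (20,7.5)→(12.5,20.5)  cross = 20·20.5 − 12.5·7.5 = 316.2500; (r_i+r_j)·cross = 32.5·316.2500 = 10278.1250
edge 4: (12.5,20.5)→(8,22)  cross = 12.5·22 − 8·20.5 = 111.0000; (r_i+r_j)·cross = 20.5·111.0000 = 2275.5000
edge 5: (8,22)→(3,20)  cross = 8·20 − 3·22 = 94.0000; (r_i+r_j)·cross = 11·94.0000 = 1034.0000
Σcross = 373.2500 → A = |Σcross|/2 = 186.6250 mm²
Σ(r_i+r_j)·cross = 12098.2500 → first moment M = |Σ|/6 = 2016.3750
R_c = M/A = 2016.3750/186.6250 = 10.8044 mm
θ = 260° = 4.537856 rad
V = θ·R_c·A = 4.537856·10.8044·186.6250 = 9150.020 mm³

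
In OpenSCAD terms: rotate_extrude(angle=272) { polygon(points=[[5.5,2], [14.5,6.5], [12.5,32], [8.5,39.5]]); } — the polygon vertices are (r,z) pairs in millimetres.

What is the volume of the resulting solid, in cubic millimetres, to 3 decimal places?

Volume = 9749.758 mm³

Profile (r,z), 4 vertices: (5.5,2) (14.5,6.5) (12.5,32) (8.5,39.5)
edge 0: (5.5,2)→(14.5,6.5)  cross = 5.5·6.5 − 14.5·2 = 6.7500; (r_i+r_j)·cross = 20·6.7500 = 135.0000
edge 1: (14.5,6.5)→(12.5,32)  cross = 14.5·32 − 12.5·6.5 = 382.7500; (r_i+r_j)·cross = 27·382.7500 = 10334.2500
edge 2: (12.5,32)→(8.5,39.5)  cross = 12.5·39.5 − 8.5·32 = 221.7500; (r_i+r_j)·cross = 21·221.7500 = 4656.7500
edge 3: (8.5,39.5)→(5.5,2)  cross = 8.5·2 − 5.5·39.5 = -200.2500; (r_i+r_j)·cross = 14·-200.2500 = -2803.5000
Σcross = 411.0000 → A = |Σcross|/2 = 205.5000 mm²
Σ(r_i+r_j)·cross = 12322.5000 → first moment M = |Σ|/6 = 2053.7500
R_c = M/A = 2053.7500/205.5000 = 9.9939 mm
θ = 272° = 4.747296 rad
V = θ·R_c·A = 4.747296·9.9939·205.5000 = 9749.758 mm³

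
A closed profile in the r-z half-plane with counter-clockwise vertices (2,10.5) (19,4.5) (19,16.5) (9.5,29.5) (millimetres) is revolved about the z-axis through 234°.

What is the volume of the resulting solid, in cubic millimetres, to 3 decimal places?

Volume = 11325.808 mm³

Profile (r,z), 4 vertices: (2,10.5) (19,4.5) (19,16.5) (9.5,29.5)
edge 0: (2,10.5)→(19,4.5)  cross = 2·4.5 − 19·10.5 = -190.5000; (r_i+r_j)·cross = 21·-190.5000 = -4000.5000
edge 1: (19,4.5)→(19,16.5)  cross = 19·16.5 − 19·4.5 = 228.0000; (r_i+r_j)·cross = 38·228.0000 = 8664.0000
edge 2: (19,16.5)→(9.5,29.5)  cross = 19·29.5 − 9.5·16.5 = 403.7500; (r_i+r_j)·cross = 28.5·403.7500 = 11506.8750
edge 3: (9.5,29.5)→(2,10.5)  cross = 9.5·10.5 − 2·29.5 = 40.7500; (r_i+r_j)·cross = 11.5·40.7500 = 468.6250
Σcross = 482.0000 → A = |Σcross|/2 = 241.0000 mm²
Σ(r_i+r_j)·cross = 16639.0000 → first moment M = |Σ|/6 = 2773.1667
R_c = M/A = 2773.1667/241.0000 = 11.5069 mm
θ = 234° = 4.084070 rad
V = θ·R_c·A = 4.084070·11.5069·241.0000 = 11325.808 mm³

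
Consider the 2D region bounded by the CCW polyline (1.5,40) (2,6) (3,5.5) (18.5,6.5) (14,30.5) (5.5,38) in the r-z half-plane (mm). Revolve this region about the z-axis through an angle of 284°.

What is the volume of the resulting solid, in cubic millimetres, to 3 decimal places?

Volume = 17821.631 mm³

Profile (r,z), 6 vertices: (1.5,40) (2,6) (3,5.5) (18.5,6.5) (14,30.5) (5.5,38)
edge 0: (1.5,40)→(2,6)  cross = 1.5·6 − 2·40 = -71.0000; (r_i+r_j)·cross = 3.5·-71.0000 = -248.5000
edge 1: (2,6)→(3,5.5)  cross = 2·5.5 − 3·6 = -7.0000; (r_i+r_j)·cross = 5·-7.0000 = -35.0000
edge 2: (3,5.5)→(18.5,6.5)  cross = 3·6.5 − 18.5·5.5 = -82.2500; (r_i+r_j)·cross = 21.5·-82.2500 = -1768.3750
edge 3: (18.5,6.5)→(14,30.5)  cross = 18.5·30.5 − 14·6.5 = 473.2500; (r_i+r_j)·cross = 32.5·473.2500 = 15380.6250
edge 4: (14,30.5)→(5.5,38)  cross = 14·38 − 5.5·30.5 = 364.2500; (r_i+r_j)·cross = 19.5·364.2500 = 7102.8750
edge 5: (5.5,38)→(1.5,40)  cross = 5.5·40 − 1.5·38 = 163.0000; (r_i+r_j)·cross = 7·163.0000 = 1141.0000
Σcross = 840.2500 → A = |Σcross|/2 = 420.1250 mm²
Σ(r_i+r_j)·cross = 21572.6250 → first moment M = |Σ|/6 = 3595.4375
R_c = M/A = 3595.4375/420.1250 = 8.5580 mm
θ = 284° = 4.956735 rad
V = θ·R_c·A = 4.956735·8.5580·420.1250 = 17821.631 mm³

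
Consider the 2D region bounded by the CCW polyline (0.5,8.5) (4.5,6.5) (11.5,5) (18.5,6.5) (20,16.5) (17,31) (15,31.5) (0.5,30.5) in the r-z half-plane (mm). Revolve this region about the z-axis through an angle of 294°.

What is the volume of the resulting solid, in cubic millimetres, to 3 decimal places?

Profile (r,z), 8 vertices: (0.5,8.5) (4.5,6.5) (11.5,5) (18.5,6.5) (20,16.5) (17,31) (15,31.5) (0.5,30.5)
edge 0: (0.5,8.5)→(4.5,6.5)  cross = 0.5·6.5 − 4.5·8.5 = -35.0000; (r_i+r_j)·cross = 5·-35.0000 = -175.0000
edge 1: (4.5,6.5)→(11.5,5)  cross = 4.5·5 − 11.5·6.5 = -52.2500; (r_i+r_j)·cross = 16·-52.2500 = -836.0000
edge 2: (11.5,5)→(18.5,6.5)  cross = 11.5·6.5 − 18.5·5 = -17.7500; (r_i+r_j)·cross = 30·-17.7500 = -532.5000
edge 3: (18.5,6.5)→(20,16.5)  cross = 18.5·16.5 − 20·6.5 = 175.2500; (r_i+r_j)·cross = 38.5·175.2500 = 6747.1250
edge 4: (20,16.5)→(17,31)  cross = 20·31 − 17·16.5 = 339.5000; (r_i+r_j)·cross = 37·339.5000 = 12561.5000
edge 5: (17,31)→(15,31.5)  cross = 17·31.5 − 15·31 = 70.5000; (r_i+r_j)·cross = 32·70.5000 = 2256.0000
edge 6: (15,31.5)→(0.5,30.5)  cross = 15·30.5 − 0.5·31.5 = 441.7500; (r_i+r_j)·cross = 15.5·441.7500 = 6847.1250
edge 7: (0.5,30.5)→(0.5,8.5)  cross = 0.5·8.5 − 0.5·30.5 = -11.0000; (r_i+r_j)·cross = 1·-11.0000 = -11.0000
Σcross = 911.0000 → A = |Σcross|/2 = 455.5000 mm²
Σ(r_i+r_j)·cross = 26857.2500 → first moment M = |Σ|/6 = 4476.2083
R_c = M/A = 4476.2083/455.5000 = 9.8270 mm
θ = 294° = 5.131268 rad
V = θ·R_c·A = 5.131268·9.8270·455.5000 = 22968.625 mm³

Volume = 22968.625 mm³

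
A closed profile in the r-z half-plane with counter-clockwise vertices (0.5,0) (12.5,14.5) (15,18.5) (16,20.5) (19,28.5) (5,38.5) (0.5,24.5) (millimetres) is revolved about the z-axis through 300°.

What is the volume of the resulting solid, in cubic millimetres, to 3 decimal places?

Volume = 15575.318 mm³

Profile (r,z), 7 vertices: (0.5,0) (12.5,14.5) (15,18.5) (16,20.5) (19,28.5) (5,38.5) (0.5,24.5)
edge 0: (0.5,0)→(12.5,14.5)  cross = 0.5·14.5 − 12.5·0 = 7.2500; (r_i+r_j)·cross = 13·7.2500 = 94.2500
edge 1: (12.5,14.5)→(15,18.5)  cross = 12.5·18.5 − 15·14.5 = 13.7500; (r_i+r_j)·cross = 27.5·13.7500 = 378.1250
edge 2: (15,18.5)→(16,20.5)  cross = 15·20.5 − 16·18.5 = 11.5000; (r_i+r_j)·cross = 31·11.5000 = 356.5000
edge 3: (16,20.5)→(19,28.5)  cross = 16·28.5 − 19·20.5 = 66.5000; (r_i+r_j)·cross = 35·66.5000 = 2327.5000
edge 4: (19,28.5)→(5,38.5)  cross = 19·38.5 − 5·28.5 = 589.0000; (r_i+r_j)·cross = 24·589.0000 = 14136.0000
edge 5: (5,38.5)→(0.5,24.5)  cross = 5·24.5 − 0.5·38.5 = 103.2500; (r_i+r_j)·cross = 5.5·103.2500 = 567.8750
edge 6: (0.5,24.5)→(0.5,0)  cross = 0.5·0 − 0.5·24.5 = -12.2500; (r_i+r_j)·cross = 1·-12.2500 = -12.2500
Σcross = 779.0000 → A = |Σcross|/2 = 389.5000 mm²
Σ(r_i+r_j)·cross = 17848.0000 → first moment M = |Σ|/6 = 2974.6667
R_c = M/A = 2974.6667/389.5000 = 7.6371 mm
θ = 300° = 5.235988 rad
V = θ·R_c·A = 5.235988·7.6371·389.5000 = 15575.318 mm³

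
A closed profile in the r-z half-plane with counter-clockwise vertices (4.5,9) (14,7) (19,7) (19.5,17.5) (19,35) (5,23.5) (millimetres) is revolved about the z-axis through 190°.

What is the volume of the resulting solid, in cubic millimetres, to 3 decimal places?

Profile (r,z), 6 vertices: (4.5,9) (14,7) (19,7) (19.5,17.5) (19,35) (5,23.5)
edge 0: (4.5,9)→(14,7)  cross = 4.5·7 − 14·9 = -94.5000; (r_i+r_j)·cross = 18.5·-94.5000 = -1748.2500
edge 1: (14,7)→(19,7)  cross = 14·7 − 19·7 = -35.0000; (r_i+r_j)·cross = 33·-35.0000 = -1155.0000
edge 2: (19,7)→(19.5,17.5)  cross = 19·17.5 − 19.5·7 = 196.0000; (r_i+r_j)·cross = 38.5·196.0000 = 7546.0000
edge 3: (19.5,17.5)→(19,35)  cross = 19.5·35 − 19·17.5 = 350.0000; (r_i+r_j)·cross = 38.5·350.0000 = 13475.0000
edge 4: (19,35)→(5,23.5)  cross = 19·23.5 − 5·35 = 271.5000; (r_i+r_j)·cross = 24·271.5000 = 6516.0000
edge 5: (5,23.5)→(4.5,9)  cross = 5·9 − 4.5·23.5 = -60.7500; (r_i+r_j)·cross = 9.5·-60.7500 = -577.1250
Σcross = 627.2500 → A = |Σcross|/2 = 313.6250 mm²
Σ(r_i+r_j)·cross = 24056.6250 → first moment M = |Σ|/6 = 4009.4375
R_c = M/A = 4009.4375/313.6250 = 12.7842 mm
θ = 190° = 3.316126 rad
V = θ·R_c·A = 3.316126·12.7842·313.6250 = 13295.798 mm³

Volume = 13295.798 mm³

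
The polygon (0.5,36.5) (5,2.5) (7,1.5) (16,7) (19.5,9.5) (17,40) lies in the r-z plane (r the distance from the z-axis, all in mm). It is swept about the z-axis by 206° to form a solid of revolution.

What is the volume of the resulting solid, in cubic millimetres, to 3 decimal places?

Profile (r,z), 6 vertices: (0.5,36.5) (5,2.5) (7,1.5) (16,7) (19.5,9.5) (17,40)
edge 0: (0.5,36.5)→(5,2.5)  cross = 0.5·2.5 − 5·36.5 = -181.2500; (r_i+r_j)·cross = 5.5·-181.2500 = -996.8750
edge 1: (5,2.5)→(7,1.5)  cross = 5·1.5 − 7·2.5 = -10.0000; (r_i+r_j)·cross = 12·-10.0000 = -120.0000
edge 2: (7,1.5)→(16,7)  cross = 7·7 − 16·1.5 = 25.0000; (r_i+r_j)·cross = 23·25.0000 = 575.0000
edge 3: (16,7)→(19.5,9.5)  cross = 16·9.5 − 19.5·7 = 15.5000; (r_i+r_j)·cross = 35.5·15.5000 = 550.2500
edge 4: (19.5,9.5)→(17,40)  cross = 19.5·40 − 17·9.5 = 618.5000; (r_i+r_j)·cross = 36.5·618.5000 = 22575.2500
edge 5: (17,40)→(0.5,36.5)  cross = 17·36.5 − 0.5·40 = 600.5000; (r_i+r_j)·cross = 17.5·600.5000 = 10508.7500
Σcross = 1068.2500 → A = |Σcross|/2 = 534.1250 mm²
Σ(r_i+r_j)·cross = 33092.3750 → first moment M = |Σ|/6 = 5515.3958
R_c = M/A = 5515.3958/534.1250 = 10.3260 mm
θ = 206° = 3.595378 rad
V = θ·R_c·A = 3.595378·10.3260·534.1250 = 19829.934 mm³

Volume = 19829.934 mm³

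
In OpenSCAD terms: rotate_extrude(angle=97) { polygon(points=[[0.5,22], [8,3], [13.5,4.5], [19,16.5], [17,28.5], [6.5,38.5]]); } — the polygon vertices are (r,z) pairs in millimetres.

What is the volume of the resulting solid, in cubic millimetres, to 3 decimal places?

Profile (r,z), 6 vertices: (0.5,22) (8,3) (13.5,4.5) (19,16.5) (17,28.5) (6.5,38.5)
edge 0: (0.5,22)→(8,3)  cross = 0.5·3 − 8·22 = -174.5000; (r_i+r_j)·cross = 8.5·-174.5000 = -1483.2500
edge 1: (8,3)→(13.5,4.5)  cross = 8·4.5 − 13.5·3 = -4.5000; (r_i+r_j)·cross = 21.5·-4.5000 = -96.7500
edge 2: (13.5,4.5)→(19,16.5)  cross = 13.5·16.5 − 19·4.5 = 137.2500; (r_i+r_j)·cross = 32.5·137.2500 = 4460.6250
edge 3: (19,16.5)→(17,28.5)  cross = 19·28.5 − 17·16.5 = 261.0000; (r_i+r_j)·cross = 36·261.0000 = 9396.0000
edge 4: (17,28.5)→(6.5,38.5)  cross = 17·38.5 − 6.5·28.5 = 469.2500; (r_i+r_j)·cross = 23.5·469.2500 = 11027.3750
edge 5: (6.5,38.5)→(0.5,22)  cross = 6.5·22 − 0.5·38.5 = 123.7500; (r_i+r_j)·cross = 7·123.7500 = 866.2500
Σcross = 812.2500 → A = |Σcross|/2 = 406.1250 mm²
Σ(r_i+r_j)·cross = 24170.2500 → first moment M = |Σ|/6 = 4028.3750
R_c = M/A = 4028.3750/406.1250 = 9.9191 mm
θ = 97° = 1.692969 rad
V = θ·R_c·A = 1.692969·9.9191·406.1250 = 6819.916 mm³

Volume = 6819.916 mm³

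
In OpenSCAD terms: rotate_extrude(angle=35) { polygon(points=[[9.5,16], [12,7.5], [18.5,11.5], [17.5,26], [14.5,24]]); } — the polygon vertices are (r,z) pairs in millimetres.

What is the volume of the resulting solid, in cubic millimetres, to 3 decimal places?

Volume = 908.560 mm³

Profile (r,z), 5 vertices: (9.5,16) (12,7.5) (18.5,11.5) (17.5,26) (14.5,24)
edge 0: (9.5,16)→(12,7.5)  cross = 9.5·7.5 − 12·16 = -120.7500; (r_i+r_j)·cross = 21.5·-120.7500 = -2596.1250
edge 1: (12,7.5)→(18.5,11.5)  cross = 12·11.5 − 18.5·7.5 = -0.7500; (r_i+r_j)·cross = 30.5·-0.7500 = -22.8750
edge 2: (18.5,11.5)→(17.5,26)  cross = 18.5·26 − 17.5·11.5 = 279.7500; (r_i+r_j)·cross = 36·279.7500 = 10071.0000
edge 3: (17.5,26)→(14.5,24)  cross = 17.5·24 − 14.5·26 = 43.0000; (r_i+r_j)·cross = 32·43.0000 = 1376.0000
edge 4: (14.5,24)→(9.5,16)  cross = 14.5·16 − 9.5·24 = 4.0000; (r_i+r_j)·cross = 24·4.0000 = 96.0000
Σcross = 205.2500 → A = |Σcross|/2 = 102.6250 mm²
Σ(r_i+r_j)·cross = 8924.0000 → first moment M = |Σ|/6 = 1487.3333
R_c = M/A = 1487.3333/102.6250 = 14.4929 mm
θ = 35° = 0.610865 rad
V = θ·R_c·A = 0.610865·14.4929·102.6250 = 908.560 mm³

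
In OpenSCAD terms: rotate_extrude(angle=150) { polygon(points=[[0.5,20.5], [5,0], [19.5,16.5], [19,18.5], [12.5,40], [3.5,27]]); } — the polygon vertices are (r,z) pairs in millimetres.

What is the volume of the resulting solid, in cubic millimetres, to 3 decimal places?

Volume = 10177.560 mm³

Profile (r,z), 6 vertices: (0.5,20.5) (5,0) (19.5,16.5) (19,18.5) (12.5,40) (3.5,27)
edge 0: (0.5,20.5)→(5,0)  cross = 0.5·0 − 5·20.5 = -102.5000; (r_i+r_j)·cross = 5.5·-102.5000 = -563.7500
edge 1: (5,0)→(19.5,16.5)  cross = 5·16.5 − 19.5·0 = 82.5000; (r_i+r_j)·cross = 24.5·82.5000 = 2021.2500
edge 2: (19.5,16.5)→(19,18.5)  cross = 19.5·18.5 − 19·16.5 = 47.2500; (r_i+r_j)·cross = 38.5·47.2500 = 1819.1250
edge 3: (19,18.5)→(12.5,40)  cross = 19·40 − 12.5·18.5 = 528.7500; (r_i+r_j)·cross = 31.5·528.7500 = 16655.6250
edge 4: (12.5,40)→(3.5,27)  cross = 12.5·27 − 3.5·40 = 197.5000; (r_i+r_j)·cross = 16·197.5000 = 3160.0000
edge 5: (3.5,27)→(0.5,20.5)  cross = 3.5·20.5 − 0.5·27 = 58.2500; (r_i+r_j)·cross = 4·58.2500 = 233.0000
Σcross = 811.7500 → A = |Σcross|/2 = 405.8750 mm²
Σ(r_i+r_j)·cross = 23325.2500 → first moment M = |Σ|/6 = 3887.5417
R_c = M/A = 3887.5417/405.8750 = 9.5782 mm
θ = 150° = 2.617994 rad
V = θ·R_c·A = 2.617994·9.5782·405.8750 = 10177.560 mm³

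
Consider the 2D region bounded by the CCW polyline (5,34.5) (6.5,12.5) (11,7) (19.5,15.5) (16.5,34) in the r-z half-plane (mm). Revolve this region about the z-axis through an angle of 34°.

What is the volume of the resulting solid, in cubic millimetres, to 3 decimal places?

Profile (r,z), 5 vertices: (5,34.5) (6.5,12.5) (11,7) (19.5,15.5) (16.5,34)
edge 0: (5,34.5)→(6.5,12.5)  cross = 5·12.5 − 6.5·34.5 = -161.7500; (r_i+r_j)·cross = 11.5·-161.7500 = -1860.1250
edge 1: (6.5,12.5)→(11,7)  cross = 6.5·7 − 11·12.5 = -92.0000; (r_i+r_j)·cross = 17.5·-92.0000 = -1610.0000
edge 2: (11,7)→(19.5,15.5)  cross = 11·15.5 − 19.5·7 = 34.0000; (r_i+r_j)·cross = 30.5·34.0000 = 1037.0000
edge 3: (19.5,15.5)→(16.5,34)  cross = 19.5·34 − 16.5·15.5 = 407.2500; (r_i+r_j)·cross = 36·407.2500 = 14661.0000
edge 4: (16.5,34)→(5,34.5)  cross = 16.5·34.5 − 5·34 = 399.2500; (r_i+r_j)·cross = 21.5·399.2500 = 8583.8750
Σcross = 586.7500 → A = |Σcross|/2 = 293.3750 mm²
Σ(r_i+r_j)·cross = 20811.7500 → first moment M = |Σ|/6 = 3468.6250
R_c = M/A = 3468.6250/293.3750 = 11.8232 mm
θ = 34° = 0.593412 rad
V = θ·R_c·A = 0.593412·11.8232·293.3750 = 2058.324 mm³

Volume = 2058.324 mm³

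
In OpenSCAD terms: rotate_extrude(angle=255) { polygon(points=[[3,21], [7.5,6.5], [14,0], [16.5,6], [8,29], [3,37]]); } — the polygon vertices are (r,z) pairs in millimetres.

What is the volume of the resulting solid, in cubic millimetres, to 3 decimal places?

Profile (r,z), 6 vertices: (3,21) (7.5,6.5) (14,0) (16.5,6) (8,29) (3,37)
edge 0: (3,21)→(7.5,6.5)  cross = 3·6.5 − 7.5·21 = -138.0000; (r_i+r_j)·cross = 10.5·-138.0000 = -1449.0000
edge 1: (7.5,6.5)→(14,0)  cross = 7.5·0 − 14·6.5 = -91.0000; (r_i+r_j)·cross = 21.5·-91.0000 = -1956.5000
edge 2: (14,0)→(16.5,6)  cross = 14·6 − 16.5·0 = 84.0000; (r_i+r_j)·cross = 30.5·84.0000 = 2562.0000
edge 3: (16.5,6)→(8,29)  cross = 16.5·29 − 8·6 = 430.5000; (r_i+r_j)·cross = 24.5·430.5000 = 10547.2500
edge 4: (8,29)→(3,37)  cross = 8·37 − 3·29 = 209.0000; (r_i+r_j)·cross = 11·209.0000 = 2299.0000
edge 5: (3,37)→(3,21)  cross = 3·21 − 3·37 = -48.0000; (r_i+r_j)·cross = 6·-48.0000 = -288.0000
Σcross = 446.5000 → A = |Σcross|/2 = 223.2500 mm²
Σ(r_i+r_j)·cross = 11714.7500 → first moment M = |Σ|/6 = 1952.4583
R_c = M/A = 1952.4583/223.2500 = 8.7456 mm
θ = 255° = 4.450590 rad
V = θ·R_c·A = 4.450590·8.7456·223.2500 = 8689.591 mm³

Volume = 8689.591 mm³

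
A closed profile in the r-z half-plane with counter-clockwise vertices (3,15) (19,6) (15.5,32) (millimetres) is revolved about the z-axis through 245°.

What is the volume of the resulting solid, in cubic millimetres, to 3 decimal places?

Volume = 10275.899 mm³

Profile (r,z), 3 vertices: (3,15) (19,6) (15.5,32)
edge 0: (3,15)→(19,6)  cross = 3·6 − 19·15 = -267.0000; (r_i+r_j)·cross = 22·-267.0000 = -5874.0000
edge 1: (19,6)→(15.5,32)  cross = 19·32 − 15.5·6 = 515.0000; (r_i+r_j)·cross = 34.5·515.0000 = 17767.5000
edge 2: (15.5,32)→(3,15)  cross = 15.5·15 − 3·32 = 136.5000; (r_i+r_j)·cross = 18.5·136.5000 = 2525.2500
Σcross = 384.5000 → A = |Σcross|/2 = 192.2500 mm²
Σ(r_i+r_j)·cross = 14418.7500 → first moment M = |Σ|/6 = 2403.1250
R_c = M/A = 2403.1250/192.2500 = 12.5000 mm
θ = 245° = 4.276057 rad
V = θ·R_c·A = 4.276057·12.5000·192.2500 = 10275.899 mm³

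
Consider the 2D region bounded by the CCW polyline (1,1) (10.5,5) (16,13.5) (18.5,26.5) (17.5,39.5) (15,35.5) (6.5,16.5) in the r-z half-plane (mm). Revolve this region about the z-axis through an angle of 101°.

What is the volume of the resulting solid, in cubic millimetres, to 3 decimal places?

Volume = 5410.641 mm³

Profile (r,z), 7 vertices: (1,1) (10.5,5) (16,13.5) (18.5,26.5) (17.5,39.5) (15,35.5) (6.5,16.5)
edge 0: (1,1)→(10.5,5)  cross = 1·5 − 10.5·1 = -5.5000; (r_i+r_j)·cross = 11.5·-5.5000 = -63.2500
edge 1: (10.5,5)→(16,13.5)  cross = 10.5·13.5 − 16·5 = 61.7500; (r_i+r_j)·cross = 26.5·61.7500 = 1636.3750
edge 2: (16,13.5)→(18.5,26.5)  cross = 16·26.5 − 18.5·13.5 = 174.2500; (r_i+r_j)·cross = 34.5·174.2500 = 6011.6250
edge 3: (18.5,26.5)→(17.5,39.5)  cross = 18.5·39.5 − 17.5·26.5 = 267.0000; (r_i+r_j)·cross = 36·267.0000 = 9612.0000
edge 4: (17.5,39.5)→(15,35.5)  cross = 17.5·35.5 − 15·39.5 = 28.7500; (r_i+r_j)·cross = 32.5·28.7500 = 934.3750
edge 5: (15,35.5)→(6.5,16.5)  cross = 15·16.5 − 6.5·35.5 = 16.7500; (r_i+r_j)·cross = 21.5·16.7500 = 360.1250
edge 6: (6.5,16.5)→(1,1)  cross = 6.5·1 − 1·16.5 = -10.0000; (r_i+r_j)·cross = 7.5·-10.0000 = -75.0000
Σcross = 533.0000 → A = |Σcross|/2 = 266.5000 mm²
Σ(r_i+r_j)·cross = 18416.2500 → first moment M = |Σ|/6 = 3069.3750
R_c = M/A = 3069.3750/266.5000 = 11.5174 mm
θ = 101° = 1.762783 rad
V = θ·R_c·A = 1.762783·11.5174·266.5000 = 5410.641 mm³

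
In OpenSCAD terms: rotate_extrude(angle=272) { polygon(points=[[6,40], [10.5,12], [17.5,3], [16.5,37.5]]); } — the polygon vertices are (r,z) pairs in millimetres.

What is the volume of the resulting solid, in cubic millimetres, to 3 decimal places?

Volume = 15568.756 mm³

Profile (r,z), 4 vertices: (6,40) (10.5,12) (17.5,3) (16.5,37.5)
edge 0: (6,40)→(10.5,12)  cross = 6·12 − 10.5·40 = -348.0000; (r_i+r_j)·cross = 16.5·-348.0000 = -5742.0000
edge 1: (10.5,12)→(17.5,3)  cross = 10.5·3 − 17.5·12 = -178.5000; (r_i+r_j)·cross = 28·-178.5000 = -4998.0000
edge 2: (17.5,3)→(16.5,37.5)  cross = 17.5·37.5 − 16.5·3 = 606.7500; (r_i+r_j)·cross = 34·606.7500 = 20629.5000
edge 3: (16.5,37.5)→(6,40)  cross = 16.5·40 − 6·37.5 = 435.0000; (r_i+r_j)·cross = 22.5·435.0000 = 9787.5000
Σcross = 515.2500 → A = |Σcross|/2 = 257.6250 mm²
Σ(r_i+r_j)·cross = 19677.0000 → first moment M = |Σ|/6 = 3279.5000
R_c = M/A = 3279.5000/257.6250 = 12.7297 mm
θ = 272° = 4.747296 rad
V = θ·R_c·A = 4.747296·12.7297·257.6250 = 15568.756 mm³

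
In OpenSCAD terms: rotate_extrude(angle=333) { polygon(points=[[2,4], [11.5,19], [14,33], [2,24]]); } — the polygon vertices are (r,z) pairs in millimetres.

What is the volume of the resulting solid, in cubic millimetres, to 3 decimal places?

Volume = 6728.539 mm³

Profile (r,z), 4 vertices: (2,4) (11.5,19) (14,33) (2,24)
edge 0: (2,4)→(11.5,19)  cross = 2·19 − 11.5·4 = -8.0000; (r_i+r_j)·cross = 13.5·-8.0000 = -108.0000
edge 1: (11.5,19)→(14,33)  cross = 11.5·33 − 14·19 = 113.5000; (r_i+r_j)·cross = 25.5·113.5000 = 2894.2500
edge 2: (14,33)→(2,24)  cross = 14·24 − 2·33 = 270.0000; (r_i+r_j)·cross = 16·270.0000 = 4320.0000
edge 3: (2,24)→(2,4)  cross = 2·4 − 2·24 = -40.0000; (r_i+r_j)·cross = 4·-40.0000 = -160.0000
Σcross = 335.5000 → A = |Σcross|/2 = 167.7500 mm²
Σ(r_i+r_j)·cross = 6946.2500 → first moment M = |Σ|/6 = 1157.7083
R_c = M/A = 1157.7083/167.7500 = 6.9014 mm
θ = 333° = 5.811946 rad
V = θ·R_c·A = 5.811946·6.9014·167.7500 = 6728.539 mm³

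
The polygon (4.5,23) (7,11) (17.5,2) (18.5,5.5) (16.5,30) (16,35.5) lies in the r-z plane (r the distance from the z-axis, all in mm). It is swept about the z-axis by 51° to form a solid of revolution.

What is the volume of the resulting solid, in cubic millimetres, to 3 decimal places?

Profile (r,z), 6 vertices: (4.5,23) (7,11) (17.5,2) (18.5,5.5) (16.5,30) (16,35.5)
edge 0: (4.5,23)→(7,11)  cross = 4.5·11 − 7·23 = -111.5000; (r_i+r_j)·cross = 11.5·-111.5000 = -1282.2500
edge 1: (7,11)→(17.5,2)  cross = 7·2 − 17.5·11 = -178.5000; (r_i+r_j)·cross = 24.5·-178.5000 = -4373.2500
edge 2: (17.5,2)→(18.5,5.5)  cross = 17.5·5.5 − 18.5·2 = 59.2500; (r_i+r_j)·cross = 36·59.2500 = 2133.0000
edge 3: (18.5,5.5)→(16.5,30)  cross = 18.5·30 − 16.5·5.5 = 464.2500; (r_i+r_j)·cross = 35·464.2500 = 16248.7500
edge 4: (16.5,30)→(16,35.5)  cross = 16.5·35.5 − 16·30 = 105.7500; (r_i+r_j)·cross = 32.5·105.7500 = 3436.8750
edge 5: (16,35.5)→(4.5,23)  cross = 16·23 − 4.5·35.5 = 208.2500; (r_i+r_j)·cross = 20.5·208.2500 = 4269.1250
Σcross = 547.5000 → A = |Σcross|/2 = 273.7500 mm²
Σ(r_i+r_j)·cross = 20432.2500 → first moment M = |Σ|/6 = 3405.3750
R_c = M/A = 3405.3750/273.7500 = 12.4397 mm
θ = 51° = 0.890118 rad
V = θ·R_c·A = 0.890118·12.4397·273.7500 = 3031.185 mm³

Volume = 3031.185 mm³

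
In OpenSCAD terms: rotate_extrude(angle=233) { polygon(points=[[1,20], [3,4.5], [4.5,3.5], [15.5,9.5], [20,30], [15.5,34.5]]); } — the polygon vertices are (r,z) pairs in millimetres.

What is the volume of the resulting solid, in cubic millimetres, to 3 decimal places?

Profile (r,z), 6 vertices: (1,20) (3,4.5) (4.5,3.5) (15.5,9.5) (20,30) (15.5,34.5)
edge 0: (1,20)→(3,4.5)  cross = 1·4.5 − 3·20 = -55.5000; (r_i+r_j)·cross = 4·-55.5000 = -222.0000
edge 1: (3,4.5)→(4.5,3.5)  cross = 3·3.5 − 4.5·4.5 = -9.7500; (r_i+r_j)·cross = 7.5·-9.7500 = -73.1250
edge 2: (4.5,3.5)→(15.5,9.5)  cross = 4.5·9.5 − 15.5·3.5 = -11.5000; (r_i+r_j)·cross = 20·-11.5000 = -230.0000
edge 3: (15.5,9.5)→(20,30)  cross = 15.5·30 − 20·9.5 = 275.0000; (r_i+r_j)·cross = 35.5·275.0000 = 9762.5000
edge 4: (20,30)→(15.5,34.5)  cross = 20·34.5 − 15.5·30 = 225.0000; (r_i+r_j)·cross = 35.5·225.0000 = 7987.5000
edge 5: (15.5,34.5)→(1,20)  cross = 15.5·20 − 1·34.5 = 275.5000; (r_i+r_j)·cross = 16.5·275.5000 = 4545.7500
Σcross = 698.7500 → A = |Σcross|/2 = 349.3750 mm²
Σ(r_i+r_j)·cross = 21770.6250 → first moment M = |Σ|/6 = 3628.4375
R_c = M/A = 3628.4375/349.3750 = 10.3855 mm
θ = 233° = 4.066617 rad
V = θ·R_c·A = 4.066617·10.3855·349.3750 = 14755.466 mm³

Volume = 14755.466 mm³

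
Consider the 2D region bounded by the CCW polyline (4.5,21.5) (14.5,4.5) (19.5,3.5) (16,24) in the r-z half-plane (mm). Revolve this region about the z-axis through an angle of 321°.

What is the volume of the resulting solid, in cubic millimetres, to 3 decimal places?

Volume = 11828.293 mm³

Profile (r,z), 4 vertices: (4.5,21.5) (14.5,4.5) (19.5,3.5) (16,24)
edge 0: (4.5,21.5)→(14.5,4.5)  cross = 4.5·4.5 − 14.5·21.5 = -291.5000; (r_i+r_j)·cross = 19·-291.5000 = -5538.5000
edge 1: (14.5,4.5)→(19.5,3.5)  cross = 14.5·3.5 − 19.5·4.5 = -37.0000; (r_i+r_j)·cross = 34·-37.0000 = -1258.0000
edge 2: (19.5,3.5)→(16,24)  cross = 19.5·24 − 16·3.5 = 412.0000; (r_i+r_j)·cross = 35.5·412.0000 = 14626.0000
edge 3: (16,24)→(4.5,21.5)  cross = 16·21.5 − 4.5·24 = 236.0000; (r_i+r_j)·cross = 20.5·236.0000 = 4838.0000
Σcross = 319.5000 → A = |Σcross|/2 = 159.7500 mm²
Σ(r_i+r_j)·cross = 12667.5000 → first moment M = |Σ|/6 = 2111.2500
R_c = M/A = 2111.2500/159.7500 = 13.2160 mm
θ = 321° = 5.602507 rad
V = θ·R_c·A = 5.602507·13.2160·159.7500 = 11828.293 mm³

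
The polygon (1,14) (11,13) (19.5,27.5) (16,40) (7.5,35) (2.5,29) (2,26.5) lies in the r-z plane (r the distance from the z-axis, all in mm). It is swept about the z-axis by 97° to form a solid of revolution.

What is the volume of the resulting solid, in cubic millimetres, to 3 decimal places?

Profile (r,z), 7 vertices: (1,14) (11,13) (19.5,27.5) (16,40) (7.5,35) (2.5,29) (2,26.5)
edge 0: (1,14)→(11,13)  cross = 1·13 − 11·14 = -141.0000; (r_i+r_j)·cross = 12·-141.0000 = -1692.0000
edge 1: (11,13)→(19.5,27.5)  cross = 11·27.5 − 19.5·13 = 49.0000; (r_i+r_j)·cross = 30.5·49.0000 = 1494.5000
edge 2: (19.5,27.5)→(16,40)  cross = 19.5·40 − 16·27.5 = 340.0000; (r_i+r_j)·cross = 35.5·340.0000 = 12070.0000
edge 3: (16,40)→(7.5,35)  cross = 16·35 − 7.5·40 = 260.0000; (r_i+r_j)·cross = 23.5·260.0000 = 6110.0000
edge 4: (7.5,35)→(2.5,29)  cross = 7.5·29 − 2.5·35 = 130.0000; (r_i+r_j)·cross = 10·130.0000 = 1300.0000
edge 5: (2.5,29)→(2,26.5)  cross = 2.5·26.5 − 2·29 = 8.2500; (r_i+r_j)·cross = 4.5·8.2500 = 37.1250
edge 6: (2,26.5)→(1,14)  cross = 2·14 − 1·26.5 = 1.5000; (r_i+r_j)·cross = 3·1.5000 = 4.5000
Σcross = 647.7500 → A = |Σcross|/2 = 323.8750 mm²
Σ(r_i+r_j)·cross = 19324.1250 → first moment M = |Σ|/6 = 3220.6875
R_c = M/A = 3220.6875/323.8750 = 9.9442 mm
θ = 97° = 1.692969 rad
V = θ·R_c·A = 1.692969·9.9442·323.8750 = 5452.525 mm³

Volume = 5452.525 mm³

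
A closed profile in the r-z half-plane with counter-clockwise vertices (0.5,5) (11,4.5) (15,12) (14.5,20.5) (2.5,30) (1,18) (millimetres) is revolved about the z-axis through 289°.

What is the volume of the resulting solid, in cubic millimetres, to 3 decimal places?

Profile (r,z), 6 vertices: (0.5,5) (11,4.5) (15,12) (14.5,20.5) (2.5,30) (1,18)
edge 0: (0.5,5)→(11,4.5)  cross = 0.5·4.5 − 11·5 = -52.7500; (r_i+r_j)·cross = 11.5·-52.7500 = -606.6250
edge 1: (11,4.5)→(15,12)  cross = 11·12 − 15·4.5 = 64.5000; (r_i+r_j)·cross = 26·64.5000 = 1677.0000
edge 2: (15,12)→(14.5,20.5)  cross = 15·20.5 − 14.5·12 = 133.5000; (r_i+r_j)·cross = 29.5·133.5000 = 3938.2500
edge 3: (14.5,20.5)→(2.5,30)  cross = 14.5·30 − 2.5·20.5 = 383.7500; (r_i+r_j)·cross = 17·383.7500 = 6523.7500
edge 4: (2.5,30)→(1,18)  cross = 2.5·18 − 1·30 = 15.0000; (r_i+r_j)·cross = 3.5·15.0000 = 52.5000
edge 5: (1,18)→(0.5,5)  cross = 1·5 − 0.5·18 = -4.0000; (r_i+r_j)·cross = 1.5·-4.0000 = -6.0000
Σcross = 540.0000 → A = |Σcross|/2 = 270.0000 mm²
Σ(r_i+r_j)·cross = 11578.8750 → first moment M = |Σ|/6 = 1929.8125
R_c = M/A = 1929.8125/270.0000 = 7.1475 mm
θ = 289° = 5.044002 rad
V = θ·R_c·A = 5.044002·7.1475·270.0000 = 9733.977 mm³

Volume = 9733.977 mm³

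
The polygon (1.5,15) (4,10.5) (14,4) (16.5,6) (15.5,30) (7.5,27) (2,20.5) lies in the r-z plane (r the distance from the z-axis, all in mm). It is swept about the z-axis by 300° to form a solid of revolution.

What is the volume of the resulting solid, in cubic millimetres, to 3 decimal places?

Volume = 14143.385 mm³

Profile (r,z), 7 vertices: (1.5,15) (4,10.5) (14,4) (16.5,6) (15.5,30) (7.5,27) (2,20.5)
edge 0: (1.5,15)→(4,10.5)  cross = 1.5·10.5 − 4·15 = -44.2500; (r_i+r_j)·cross = 5.5·-44.2500 = -243.3750
edge 1: (4,10.5)→(14,4)  cross = 4·4 − 14·10.5 = -131.0000; (r_i+r_j)·cross = 18·-131.0000 = -2358.0000
edge 2: (14,4)→(16.5,6)  cross = 14·6 − 16.5·4 = 18.0000; (r_i+r_j)·cross = 30.5·18.0000 = 549.0000
edge 3: (16.5,6)→(15.5,30)  cross = 16.5·30 − 15.5·6 = 402.0000; (r_i+r_j)·cross = 32·402.0000 = 12864.0000
edge 4: (15.5,30)→(7.5,27)  cross = 15.5·27 − 7.5·30 = 193.5000; (r_i+r_j)·cross = 23·193.5000 = 4450.5000
edge 5: (7.5,27)→(2,20.5)  cross = 7.5·20.5 − 2·27 = 99.7500; (r_i+r_j)·cross = 9.5·99.7500 = 947.6250
edge 6: (2,20.5)→(1.5,15)  cross = 2·15 − 1.5·20.5 = -0.7500; (r_i+r_j)·cross = 3.5·-0.7500 = -2.6250
Σcross = 537.2500 → A = |Σcross|/2 = 268.6250 mm²
Σ(r_i+r_j)·cross = 16207.1250 → first moment M = |Σ|/6 = 2701.1875
R_c = M/A = 2701.1875/268.6250 = 10.0556 mm
θ = 300° = 5.235988 rad
V = θ·R_c·A = 5.235988·10.0556·268.6250 = 14143.385 mm³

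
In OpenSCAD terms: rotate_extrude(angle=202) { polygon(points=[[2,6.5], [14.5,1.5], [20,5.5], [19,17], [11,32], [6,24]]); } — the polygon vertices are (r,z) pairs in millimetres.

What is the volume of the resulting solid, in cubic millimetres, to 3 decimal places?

Profile (r,z), 6 vertices: (2,6.5) (14.5,1.5) (20,5.5) (19,17) (11,32) (6,24)
edge 0: (2,6.5)→(14.5,1.5)  cross = 2·1.5 − 14.5·6.5 = -91.2500; (r_i+r_j)·cross = 16.5·-91.2500 = -1505.6250
edge 1: (14.5,1.5)→(20,5.5)  cross = 14.5·5.5 − 20·1.5 = 49.7500; (r_i+r_j)·cross = 34.5·49.7500 = 1716.3750
edge 2: (20,5.5)→(19,17)  cross = 20·17 − 19·5.5 = 235.5000; (r_i+r_j)·cross = 39·235.5000 = 9184.5000
edge 3: (19,17)→(11,32)  cross = 19·32 − 11·17 = 421.0000; (r_i+r_j)·cross = 30·421.0000 = 12630.0000
edge 4: (11,32)→(6,24)  cross = 11·24 − 6·32 = 72.0000; (r_i+r_j)·cross = 17·72.0000 = 1224.0000
edge 5: (6,24)→(2,6.5)  cross = 6·6.5 − 2·24 = -9.0000; (r_i+r_j)·cross = 8·-9.0000 = -72.0000
Σcross = 678.0000 → A = |Σcross|/2 = 339.0000 mm²
Σ(r_i+r_j)·cross = 23177.2500 → first moment M = |Σ|/6 = 3862.8750
R_c = M/A = 3862.8750/339.0000 = 11.3949 mm
θ = 202° = 3.525565 rad
V = θ·R_c·A = 3.525565·11.3949·339.0000 = 13618.817 mm³

Volume = 13618.817 mm³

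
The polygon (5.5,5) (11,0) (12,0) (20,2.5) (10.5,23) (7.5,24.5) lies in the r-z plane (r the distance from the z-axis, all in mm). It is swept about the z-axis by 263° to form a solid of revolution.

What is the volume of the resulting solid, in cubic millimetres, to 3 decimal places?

Profile (r,z), 6 vertices: (5.5,5) (11,0) (12,0) (20,2.5) (10.5,23) (7.5,24.5)
edge 0: (5.5,5)→(11,0)  cross = 5.5·0 − 11·5 = -55.0000; (r_i+r_j)·cross = 16.5·-55.0000 = -907.5000
edge 1: (11,0)→(12,0)  cross = 11·0 − 12·0 = 0.0000; (r_i+r_j)·cross = 23·0.0000 = 0.0000
edge 2: (12,0)→(20,2.5)  cross = 12·2.5 − 20·0 = 30.0000; (r_i+r_j)·cross = 32·30.0000 = 960.0000
edge 3: (20,2.5)→(10.5,23)  cross = 20·23 − 10.5·2.5 = 433.7500; (r_i+r_j)·cross = 30.5·433.7500 = 13229.3750
edge 4: (10.5,23)→(7.5,24.5)  cross = 10.5·24.5 − 7.5·23 = 84.7500; (r_i+r_j)·cross = 18·84.7500 = 1525.5000
edge 5: (7.5,24.5)→(5.5,5)  cross = 7.5·5 − 5.5·24.5 = -97.2500; (r_i+r_j)·cross = 13·-97.2500 = -1264.2500
Σcross = 396.2500 → A = |Σcross|/2 = 198.1250 mm²
Σ(r_i+r_j)·cross = 13543.1250 → first moment M = |Σ|/6 = 2257.1875
R_c = M/A = 2257.1875/198.1250 = 11.3927 mm
θ = 263° = 4.590216 rad
V = θ·R_c·A = 4.590216·11.3927·198.1250 = 10360.978 mm³

Volume = 10360.978 mm³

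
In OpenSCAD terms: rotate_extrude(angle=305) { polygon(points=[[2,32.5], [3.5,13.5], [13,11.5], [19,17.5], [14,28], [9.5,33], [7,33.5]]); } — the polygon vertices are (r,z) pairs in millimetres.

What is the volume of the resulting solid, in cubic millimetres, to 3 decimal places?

Profile (r,z), 7 vertices: (2,32.5) (3.5,13.5) (13,11.5) (19,17.5) (14,28) (9.5,33) (7,33.5)
edge 0: (2,32.5)→(3.5,13.5)  cross = 2·13.5 − 3.5·32.5 = -86.7500; (r_i+r_j)·cross = 5.5·-86.7500 = -477.1250
edge 1: (3.5,13.5)→(13,11.5)  cross = 3.5·11.5 − 13·13.5 = -135.2500; (r_i+r_j)·cross = 16.5·-135.2500 = -2231.6250
edge 2: (13,11.5)→(19,17.5)  cross = 13·17.5 − 19·11.5 = 9.0000; (r_i+r_j)·cross = 32·9.0000 = 288.0000
edge 3: (19,17.5)→(14,28)  cross = 19·28 − 14·17.5 = 287.0000; (r_i+r_j)·cross = 33·287.0000 = 9471.0000
edge 4: (14,28)→(9.5,33)  cross = 14·33 − 9.5·28 = 196.0000; (r_i+r_j)·cross = 23.5·196.0000 = 4606.0000
edge 5: (9.5,33)→(7,33.5)  cross = 9.5·33.5 − 7·33 = 87.2500; (r_i+r_j)·cross = 16.5·87.2500 = 1439.6250
edge 6: (7,33.5)→(2,32.5)  cross = 7·32.5 − 2·33.5 = 160.5000; (r_i+r_j)·cross = 9·160.5000 = 1444.5000
Σcross = 517.7500 → A = |Σcross|/2 = 258.8750 mm²
Σ(r_i+r_j)·cross = 14540.3750 → first moment M = |Σ|/6 = 2423.3958
R_c = M/A = 2423.3958/258.8750 = 9.3613 mm
θ = 305° = 5.323254 rad
V = θ·R_c·A = 5.323254·9.3613·258.8750 = 12900.352 mm³

Volume = 12900.352 mm³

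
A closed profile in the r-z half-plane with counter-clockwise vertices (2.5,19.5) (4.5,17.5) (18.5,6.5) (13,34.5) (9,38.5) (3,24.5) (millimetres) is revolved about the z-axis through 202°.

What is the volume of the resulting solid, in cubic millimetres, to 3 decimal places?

Volume = 9276.056 mm³

Profile (r,z), 6 vertices: (2.5,19.5) (4.5,17.5) (18.5,6.5) (13,34.5) (9,38.5) (3,24.5)
edge 0: (2.5,19.5)→(4.5,17.5)  cross = 2.5·17.5 − 4.5·19.5 = -44.0000; (r_i+r_j)·cross = 7·-44.0000 = -308.0000
edge 1: (4.5,17.5)→(18.5,6.5)  cross = 4.5·6.5 − 18.5·17.5 = -294.5000; (r_i+r_j)·cross = 23·-294.5000 = -6773.5000
edge 2: (18.5,6.5)→(13,34.5)  cross = 18.5·34.5 − 13·6.5 = 553.7500; (r_i+r_j)·cross = 31.5·553.7500 = 17443.1250
edge 3: (13,34.5)→(9,38.5)  cross = 13·38.5 − 9·34.5 = 190.0000; (r_i+r_j)·cross = 22·190.0000 = 4180.0000
edge 4: (9,38.5)→(3,24.5)  cross = 9·24.5 − 3·38.5 = 105.0000; (r_i+r_j)·cross = 12·105.0000 = 1260.0000
edge 5: (3,24.5)→(2.5,19.5)  cross = 3·19.5 − 2.5·24.5 = -2.7500; (r_i+r_j)·cross = 5.5·-2.7500 = -15.1250
Σcross = 507.5000 → A = |Σcross|/2 = 253.7500 mm²
Σ(r_i+r_j)·cross = 15786.5000 → first moment M = |Σ|/6 = 2631.0833
R_c = M/A = 2631.0833/253.7500 = 10.3688 mm
θ = 202° = 3.525565 rad
V = θ·R_c·A = 3.525565·10.3688·253.7500 = 9276.056 mm³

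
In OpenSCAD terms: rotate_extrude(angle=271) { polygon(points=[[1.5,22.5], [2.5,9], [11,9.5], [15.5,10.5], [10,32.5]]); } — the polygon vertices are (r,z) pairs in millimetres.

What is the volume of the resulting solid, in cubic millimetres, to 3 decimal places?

Profile (r,z), 5 vertices: (1.5,22.5) (2.5,9) (11,9.5) (15.5,10.5) (10,32.5)
edge 0: (1.5,22.5)→(2.5,9)  cross = 1.5·9 − 2.5·22.5 = -42.7500; (r_i+r_j)·cross = 4·-42.7500 = -171.0000
edge 1: (2.5,9)→(11,9.5)  cross = 2.5·9.5 − 11·9 = -75.2500; (r_i+r_j)·cross = 13.5·-75.2500 = -1015.8750
edge 2: (11,9.5)→(15.5,10.5)  cross = 11·10.5 − 15.5·9.5 = -31.7500; (r_i+r_j)·cross = 26.5·-31.7500 = -841.3750
edge 3: (15.5,10.5)→(10,32.5)  cross = 15.5·32.5 − 10·10.5 = 398.7500; (r_i+r_j)·cross = 25.5·398.7500 = 10168.1250
edge 4: (10,32.5)→(1.5,22.5)  cross = 10·22.5 − 1.5·32.5 = 176.2500; (r_i+r_j)·cross = 11.5·176.2500 = 2026.8750
Σcross = 425.2500 → A = |Σcross|/2 = 212.6250 mm²
Σ(r_i+r_j)·cross = 10166.7500 → first moment M = |Σ|/6 = 1694.4583
R_c = M/A = 1694.4583/212.6250 = 7.9692 mm
θ = 271° = 4.729842 rad
V = θ·R_c·A = 4.729842·7.9692·212.6250 = 8014.521 mm³

Volume = 8014.521 mm³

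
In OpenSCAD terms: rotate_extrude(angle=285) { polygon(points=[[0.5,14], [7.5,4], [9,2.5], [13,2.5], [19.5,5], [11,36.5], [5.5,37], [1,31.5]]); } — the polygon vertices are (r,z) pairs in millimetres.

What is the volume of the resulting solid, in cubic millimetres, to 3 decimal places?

Volume = 19495.917 mm³

Profile (r,z), 8 vertices: (0.5,14) (7.5,4) (9,2.5) (13,2.5) (19.5,5) (11,36.5) (5.5,37) (1,31.5)
edge 0: (0.5,14)→(7.5,4)  cross = 0.5·4 − 7.5·14 = -103.0000; (r_i+r_j)·cross = 8·-103.0000 = -824.0000
edge 1: (7.5,4)→(9,2.5)  cross = 7.5·2.5 − 9·4 = -17.2500; (r_i+r_j)·cross = 16.5·-17.2500 = -284.6250
edge 2: (9,2.5)→(13,2.5)  cross = 9·2.5 − 13·2.5 = -10.0000; (r_i+r_j)·cross = 22·-10.0000 = -220.0000
edge 3: (13,2.5)→(19.5,5)  cross = 13·5 − 19.5·2.5 = 16.2500; (r_i+r_j)·cross = 32.5·16.2500 = 528.1250
edge 4: (19.5,5)→(11,36.5)  cross = 19.5·36.5 − 11·5 = 656.7500; (r_i+r_j)·cross = 30.5·656.7500 = 20030.8750
edge 5: (11,36.5)→(5.5,37)  cross = 11·37 − 5.5·36.5 = 206.2500; (r_i+r_j)·cross = 16.5·206.2500 = 3403.1250
edge 6: (5.5,37)→(1,31.5)  cross = 5.5·31.5 − 1·37 = 136.2500; (r_i+r_j)·cross = 6.5·136.2500 = 885.6250
edge 7: (1,31.5)→(0.5,14)  cross = 1·14 − 0.5·31.5 = -1.7500; (r_i+r_j)·cross = 1.5·-1.7500 = -2.6250
Σcross = 883.5000 → A = |Σcross|/2 = 441.7500 mm²
Σ(r_i+r_j)·cross = 23516.5000 → first moment M = |Σ|/6 = 3919.4167
R_c = M/A = 3919.4167/441.7500 = 8.8725 mm
θ = 285° = 4.974188 rad
V = θ·R_c·A = 4.974188·8.8725·441.7500 = 19495.917 mm³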